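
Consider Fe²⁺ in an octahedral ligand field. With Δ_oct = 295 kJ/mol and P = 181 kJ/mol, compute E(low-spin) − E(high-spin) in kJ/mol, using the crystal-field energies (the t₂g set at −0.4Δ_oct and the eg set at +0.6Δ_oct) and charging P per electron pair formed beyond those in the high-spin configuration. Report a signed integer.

-228

Fe²⁺: group 8, so d-count = 8 − 2 = 6.
High-spin: t₂g⁴ eg², CFSE = -0.4Δ_oct = -118 kJ/mol.
Low-spin t₂g⁶ eg⁰ gives -2.4Δ_oct = -708 kJ/mol, but forming 2 extra pairs costs 2P = 362 kJ/mol, so E(LS) = -708 + 362 = -346 kJ/mol.
The difference is -346 − (-118) = -228 kJ/mol, so low-spin lies lower.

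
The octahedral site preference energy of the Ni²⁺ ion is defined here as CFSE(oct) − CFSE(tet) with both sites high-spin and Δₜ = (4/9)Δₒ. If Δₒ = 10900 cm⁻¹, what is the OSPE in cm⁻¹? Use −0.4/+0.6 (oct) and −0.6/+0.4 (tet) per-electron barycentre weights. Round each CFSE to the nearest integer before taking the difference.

-9204

Ni is in group 10, so Ni²⁺ is d⁸ (10 − 2 = 8).
In an octahedral site d⁸ (HS) is t₂g⁶ eg², giving CFSE(oct) = -1.2Δₒ = -13080 cm⁻¹.
In a tetrahedral site the filling is e⁴ t₂⁴: CFSE(tet) = -0.8Δₜ = -0.8 × (4/9)(10900) = -3876 cm⁻¹.
OSPE = CFSE(oct) − CFSE(tet) = -13080 − (-3876) = -9204 cm⁻¹.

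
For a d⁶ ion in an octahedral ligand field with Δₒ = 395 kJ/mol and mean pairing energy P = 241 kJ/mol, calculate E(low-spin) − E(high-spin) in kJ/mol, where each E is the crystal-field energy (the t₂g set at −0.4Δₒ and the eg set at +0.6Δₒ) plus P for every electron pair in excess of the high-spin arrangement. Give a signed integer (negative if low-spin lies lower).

High-spin d⁶ fills as t₂g⁴ eg² with CFSE 4(−0.4) + 2(+0.6) = -0.4Δₒ = -158 kJ/mol.
Low-spin: t₂g⁶ eg⁰, orbital CFSE = -2.4Δₒ = -948 kJ/mol; plus 2 excess pairs × P = +482 kJ/mol; total -466 kJ/mol.
E(LS) − E(HS) = -466 − (-158) = -308 kJ/mol.

-308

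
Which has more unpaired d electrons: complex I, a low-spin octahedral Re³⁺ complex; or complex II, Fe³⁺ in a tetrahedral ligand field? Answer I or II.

II

I: Re is in group 7, so Re³⁺ is d⁴ (7 − 3 = 4); t₂g⁴ eg⁰ → 2 unpaired.
II: Fe³⁺: group 8, so d-count = 8 − 3 = 5; Tetrahedral fields are weak (Δₜ ≈ 4/9 Δₒ), so electrons fill high-spin; e² t₂³ → 5 unpaired.
So II has more unpaired electrons.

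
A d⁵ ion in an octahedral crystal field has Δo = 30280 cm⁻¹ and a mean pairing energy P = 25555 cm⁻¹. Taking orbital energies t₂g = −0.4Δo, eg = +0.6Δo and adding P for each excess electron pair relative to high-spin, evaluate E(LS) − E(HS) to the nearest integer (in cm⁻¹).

High-spin: t₂g³ eg², CFSE = 0.0Δo = 0 cm⁻¹.
Low-spin: t₂g⁵ eg⁰, orbital CFSE = -2.0Δo = -60560 cm⁻¹; plus 2 excess pairs × P = +51110 cm⁻¹; total -9450 cm⁻¹.
The difference is -9450 − (0) = -9450 cm⁻¹, so low-spin lies lower.

-9450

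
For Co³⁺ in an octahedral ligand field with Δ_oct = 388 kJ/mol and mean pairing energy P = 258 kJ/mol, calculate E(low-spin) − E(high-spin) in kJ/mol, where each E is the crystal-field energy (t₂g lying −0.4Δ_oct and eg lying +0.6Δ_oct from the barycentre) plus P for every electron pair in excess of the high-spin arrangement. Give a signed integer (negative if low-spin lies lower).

Co is in group 9, so Co³⁺ is d⁶ (9 − 3 = 6).
High-spin: t₂g⁴ eg², CFSE = -0.4Δ_oct = -155 kJ/mol.
Low-spin: t₂g⁶ eg⁰, orbital CFSE = -2.4Δ_oct = -931 kJ/mol; plus 2 excess pairs × P = +516 kJ/mol; total -415 kJ/mol.
The difference is -415 − (-155) = -260 kJ/mol, so low-spin lies lower.

-260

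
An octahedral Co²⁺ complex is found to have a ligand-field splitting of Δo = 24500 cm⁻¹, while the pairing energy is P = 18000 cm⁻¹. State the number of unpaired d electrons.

1

Co is in group 9, so Co²⁺ is d⁷ (9 − 2 = 7).
With Δo > P the complex is low-spin.
Filling d⁷ accordingly: t₂g⁶ eg¹.
Unpaired electrons: 1.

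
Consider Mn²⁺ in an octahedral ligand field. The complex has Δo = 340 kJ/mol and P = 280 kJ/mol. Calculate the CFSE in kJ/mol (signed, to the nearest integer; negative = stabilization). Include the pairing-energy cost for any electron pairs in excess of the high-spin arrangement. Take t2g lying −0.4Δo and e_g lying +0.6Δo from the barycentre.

Group 7 minus oxidation state +2 gives a d⁵ configuration for Mn²⁺.
With Δo > P the complex is low-spin.
Configuration: t2g^5 e_g^0.
Orbital CFSE = -2.0Δo = -2.0 × 340 = -680 kJ/mol.
Excess pairs vs high-spin: 2 − 0 = 2; pairing cost = +560 kJ/mol.
Net CFSE = -680 + 560 = -120 kJ/mol.

-120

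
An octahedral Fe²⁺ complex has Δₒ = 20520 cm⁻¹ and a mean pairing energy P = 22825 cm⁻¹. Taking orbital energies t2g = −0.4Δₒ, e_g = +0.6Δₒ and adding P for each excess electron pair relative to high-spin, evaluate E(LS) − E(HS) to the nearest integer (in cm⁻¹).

4610

Fe is in group 8, so Fe²⁺ is d⁶ (8 − 2 = 6).
High-spin: t2g^4 e_g^2, CFSE = -0.4Δₒ = -8208 cm⁻¹.
Low-spin: t2g^6 e_g^0, orbital CFSE = -2.4Δₒ = -49248 cm⁻¹; plus 2 excess pairs × P = +45650 cm⁻¹; total -3598 cm⁻¹.
Thus E(LS) − E(HS) = 4610 cm⁻¹.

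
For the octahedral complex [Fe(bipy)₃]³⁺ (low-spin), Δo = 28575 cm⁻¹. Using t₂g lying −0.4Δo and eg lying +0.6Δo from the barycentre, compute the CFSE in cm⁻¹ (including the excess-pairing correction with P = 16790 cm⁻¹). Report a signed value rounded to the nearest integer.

bipy is neutral, so the +3 overall charge sits on Fe: oxidation state +3.
Fe³⁺: group 8, so d-count = 8 − 3 = 5.
The d⁵ electrons fill as t₂g⁵ eg⁰.
Orbital CFSE = 5(-0.4) + 0(0.6) = -2.0Δo = -2.0 × 28575 = -57150 cm⁻¹.
Relative to high-spin t₂g³ eg² (0 paired), the low-spin configuration has 2 additional pairs, contributing +2 × 16790 = +33580 cm⁻¹.
Overall CFSE = -57150 + 33580 = -23570 cm⁻¹.

-23570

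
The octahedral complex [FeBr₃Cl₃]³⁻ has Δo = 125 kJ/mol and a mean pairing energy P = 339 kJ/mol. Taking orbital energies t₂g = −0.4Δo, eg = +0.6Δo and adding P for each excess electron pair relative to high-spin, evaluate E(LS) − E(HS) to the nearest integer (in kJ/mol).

Ligand charges: 3×(-1) from Br⁻ and 3×(-1) from Cl⁻ sum to -6; with overall charge -3, Fe is +3.
Fe sits in group 8; removing 3 electrons leaves Fe³⁺ with 8 − 3 = 5 d electrons.
High-spin d⁵ fills as t₂g³ eg² with CFSE 3(−0.4) + 2(+0.6) = 0.0Δo = 0 kJ/mol.
Low-spin t₂g⁵ eg⁰ gives -2.0Δo = -250 kJ/mol, but forming 2 extra pairs costs 2P = 678 kJ/mol, so E(LS) = -250 + 678 = 428 kJ/mol.
The difference is 428 − (0) = 428 kJ/mol, so high-spin lies lower.

428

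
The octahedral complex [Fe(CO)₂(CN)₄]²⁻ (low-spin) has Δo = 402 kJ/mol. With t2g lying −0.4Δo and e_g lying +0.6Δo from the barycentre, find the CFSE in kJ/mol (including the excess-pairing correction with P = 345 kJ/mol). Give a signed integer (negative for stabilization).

Ligand charges: 2×(+0) from CO and 4×(-1) from CN⁻ sum to -4; with overall charge -2, Fe is +2.
Fe²⁺: group 8, so d-count = 8 − 2 = 6.
The d⁶ electrons fill as t2g^6 e_g^0.
Orbital CFSE = 6(-0.4) + 0(0.6) = -2.4Δo = -2.4 × 402 = -965 kJ/mol.
Relative to high-spin t2g^4 e_g^2 (1 paired), the low-spin configuration has 2 additional pairs, contributing +2 × 345 = +690 kJ/mol.
Combining: -965 + 690 = -275 kJ/mol.

-275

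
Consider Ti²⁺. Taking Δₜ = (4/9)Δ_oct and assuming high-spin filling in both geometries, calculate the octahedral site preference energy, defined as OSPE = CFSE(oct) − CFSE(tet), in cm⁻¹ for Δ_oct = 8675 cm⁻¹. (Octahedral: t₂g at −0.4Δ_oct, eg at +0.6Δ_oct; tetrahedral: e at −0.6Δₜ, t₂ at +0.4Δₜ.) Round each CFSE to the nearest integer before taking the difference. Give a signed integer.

Ti sits in group 4; removing 2 electrons leaves Ti²⁺ with 4 − 2 = 2 d electrons.
Octahedral (high-spin): t₂g² eg⁰, CFSE = 2(−0.4) + 0(+0.6) = -0.8Δ_oct = -0.8 × 8675 = -6940 cm⁻¹.
Tetrahedral e² t₂⁰ gives -1.2Δₜ = -1.2 × (4/9) × 8675 = -4627 cm⁻¹.
OSPE = CFSE(oct) − CFSE(tet) = -6940 − (-4627) = -2313 cm⁻¹.

-2313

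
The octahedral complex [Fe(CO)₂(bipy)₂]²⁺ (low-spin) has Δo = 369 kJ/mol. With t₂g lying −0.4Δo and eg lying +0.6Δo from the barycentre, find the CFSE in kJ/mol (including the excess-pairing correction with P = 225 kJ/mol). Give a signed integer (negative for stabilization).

-436

Ligand charges: 2×(+0) from CO and 2×(+0) from bipy sum to +0; with overall charge +2, Fe is +2.
Group 8 minus oxidation state +2 gives a d⁶ configuration for Fe²⁺.
Electron filling gives t₂g⁶ eg⁰.
Orbital CFSE = 6(-0.4) + 0(0.6) = -2.4Δo = -2.4 × 369 = -886 kJ/mol.
High-spin d⁶ would be t₂g⁴ eg² with 1 pair; low-spin has 3, so 2 excess pairs cost +2P = +450 kJ/mol.
Net CFSE = -886 + 450 = -436 kJ/mol.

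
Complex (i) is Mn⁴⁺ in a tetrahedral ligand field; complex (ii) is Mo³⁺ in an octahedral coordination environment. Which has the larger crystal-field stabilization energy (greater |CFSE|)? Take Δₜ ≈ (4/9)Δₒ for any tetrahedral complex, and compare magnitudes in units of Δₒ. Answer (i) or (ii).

(ii)

(i): Mn is in group 7, so Mn⁴⁺ is d³ (7 − 4 = 3); With tetrahedral geometry the complex is necessarily high-spin; e² t₂¹, CFSE = -0.8Δₜ ≈ -0.36Δₒ.
(ii): Group 6 minus oxidation state +3 gives a d³ configuration for Mo³⁺; t₂g³ eg⁰, CFSE = -1.2Δₒ.
So (ii) has the larger |CFSE|.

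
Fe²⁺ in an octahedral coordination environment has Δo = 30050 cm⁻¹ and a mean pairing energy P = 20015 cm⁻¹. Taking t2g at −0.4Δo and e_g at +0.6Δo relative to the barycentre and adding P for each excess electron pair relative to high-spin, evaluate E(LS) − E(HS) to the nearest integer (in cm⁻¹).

Fe²⁺: group 8, so d-count = 8 − 2 = 6.
High-spin: t2g^4 e_g^2, CFSE = -0.4Δo = -12020 cm⁻¹.
Low-spin t2g^6 e_g^0 gives -2.4Δo = -72120 cm⁻¹, but forming 2 extra pairs costs 2P = 40030 cm⁻¹, so E(LS) = -72120 + 40030 = -32090 cm⁻¹.
Thus E(LS) − E(HS) = -20070 cm⁻¹.

-20070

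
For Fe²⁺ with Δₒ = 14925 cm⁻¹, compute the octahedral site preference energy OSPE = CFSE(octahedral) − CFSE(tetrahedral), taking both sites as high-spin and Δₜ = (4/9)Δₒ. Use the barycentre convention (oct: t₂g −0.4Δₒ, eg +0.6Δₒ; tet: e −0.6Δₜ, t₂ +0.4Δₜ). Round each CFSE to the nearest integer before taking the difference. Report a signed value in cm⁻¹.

-1990

Fe²⁺: group 8, so d-count = 8 − 2 = 6.
Octahedral high-spin t2g^4 e_g^2: CFSE = -0.4 × 14925 = -5970 cm⁻¹.
In a tetrahedral site the filling is e^3 t2^3: CFSE(tet) = -0.6Δₜ = -0.6 × (4/9)(14925) = -3980 cm⁻¹.
OSPE = CFSE(oct) − CFSE(tet) = -5970 − (-3980) = -1990 cm⁻¹.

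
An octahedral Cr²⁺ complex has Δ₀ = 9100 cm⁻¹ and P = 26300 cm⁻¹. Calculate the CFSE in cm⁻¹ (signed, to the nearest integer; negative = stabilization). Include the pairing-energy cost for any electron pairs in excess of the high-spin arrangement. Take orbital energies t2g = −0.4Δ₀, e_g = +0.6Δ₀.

Cr²⁺: group 6, so d-count = 6 − 2 = 4.
Here Δ₀ < P (9100 < 26300), so the high-spin state is favoured.
That gives t2g^3 e_g^1.
Orbital CFSE = -0.6Δ₀ = -0.6 × 9100 = -5460 cm⁻¹.
High-spin has no excess pairs, so no pairing correction applies.

-5460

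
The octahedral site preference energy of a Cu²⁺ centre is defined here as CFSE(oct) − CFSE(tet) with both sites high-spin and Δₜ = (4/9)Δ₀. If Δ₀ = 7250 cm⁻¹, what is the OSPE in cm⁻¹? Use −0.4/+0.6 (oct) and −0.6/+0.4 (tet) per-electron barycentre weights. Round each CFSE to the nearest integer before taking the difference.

-3061

Cu is in group 11, so Cu²⁺ is d⁹ (11 − 2 = 9).
In an octahedral site d⁹ (HS) is t₂g⁶ eg³, giving CFSE(oct) = -0.6Δ₀ = -4350 cm⁻¹.
In a tetrahedral site the filling is e⁴ t₂⁵: CFSE(tet) = -0.4Δₜ = -0.4 × (4/9)(7250) = -1289 cm⁻¹.
OSPE = -4350 − (-1289) = -3061 cm⁻¹.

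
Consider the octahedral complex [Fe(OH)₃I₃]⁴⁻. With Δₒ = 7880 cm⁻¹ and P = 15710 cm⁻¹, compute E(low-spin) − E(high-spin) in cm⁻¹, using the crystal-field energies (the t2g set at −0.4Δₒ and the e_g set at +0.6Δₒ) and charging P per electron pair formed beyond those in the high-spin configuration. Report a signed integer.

15660

Ligand charges: 3×(-1) from OH⁻ and 3×(-1) from I⁻ sum to -6; with overall charge -4, Fe is +2.
Fe is in group 8, so Fe²⁺ is d⁶ (8 − 2 = 6).
High-spin d⁶ fills as t2g^4 e_g^2 with CFSE 4(−0.4) + 2(+0.6) = -0.4Δₒ = -3152 cm⁻¹.
Low-spin: t2g^6 e_g^0, orbital CFSE = -2.4Δₒ = -18912 cm⁻¹; plus 2 excess pairs × P = +31420 cm⁻¹; total 12508 cm⁻¹.
Thus E(LS) − E(HS) = 15660 cm⁻¹.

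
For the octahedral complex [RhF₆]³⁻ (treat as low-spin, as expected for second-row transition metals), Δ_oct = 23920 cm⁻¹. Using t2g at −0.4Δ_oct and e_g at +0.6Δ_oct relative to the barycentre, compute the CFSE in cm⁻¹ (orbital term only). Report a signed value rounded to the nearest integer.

Each F⁻ contributes -1; 6 × (-1) = -6. With overall charge -3, Rh is in the +3 oxidation state.
Group 9 minus oxidation state +3 gives a d⁶ configuration for Rh³⁺.
Configuration: t2g^6 e_g^0.
CFSE(orbital) = 6×(-0.4Δ_oct) + 0×(0.6Δ_oct) = -2.4Δ_oct; with Δ_oct = 23920 cm⁻¹ that is -57408 cm⁻¹.

-57408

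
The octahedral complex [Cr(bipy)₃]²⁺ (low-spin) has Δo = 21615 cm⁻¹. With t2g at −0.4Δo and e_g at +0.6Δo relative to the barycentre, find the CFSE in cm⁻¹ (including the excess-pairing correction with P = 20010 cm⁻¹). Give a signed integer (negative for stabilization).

bipy is neutral, so the +2 overall charge sits on Cr: oxidation state +2.
Cr sits in group 6; removing 2 electrons leaves Cr²⁺ with 6 − 2 = 4 d electrons.
The d⁴ electrons fill as t2g^4 e_g^0.
CFSE(orbital) = 4×(-0.4Δo) + 0×(0.6Δo) = -1.6Δo; with Δo = 21615 cm⁻¹ that is -34584 cm⁻¹.
High-spin d⁴ would be t2g^3 e_g^1 with 0 pairs; low-spin has 1, so 1 excess pair costs +1P = +20010 cm⁻¹.
Combining: -34584 + 20010 = -14574 cm⁻¹.

-14574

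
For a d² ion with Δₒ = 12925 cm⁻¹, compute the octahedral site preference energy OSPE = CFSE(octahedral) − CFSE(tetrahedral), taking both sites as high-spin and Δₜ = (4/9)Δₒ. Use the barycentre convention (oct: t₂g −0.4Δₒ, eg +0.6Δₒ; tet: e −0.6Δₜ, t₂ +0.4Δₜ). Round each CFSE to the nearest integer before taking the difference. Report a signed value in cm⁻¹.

-3447

Octahedral high-spin t2g^2 e_g^0: CFSE = -0.8 × 12925 = -10340 cm⁻¹.
Tetrahedral e^2 t2^0 gives -1.2Δₜ = -1.2 × (4/9) × 12925 = -6893 cm⁻¹.
OSPE = -10340 − (-6893) = -3447 cm⁻¹.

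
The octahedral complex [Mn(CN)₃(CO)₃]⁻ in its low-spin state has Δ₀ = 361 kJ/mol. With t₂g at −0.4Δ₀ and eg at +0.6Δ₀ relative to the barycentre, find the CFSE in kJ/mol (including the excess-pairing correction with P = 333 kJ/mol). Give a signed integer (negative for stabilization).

Ligand charges: 3×(-1) from CN⁻ and 3×(+0) from CO sum to -3; with overall charge -1, Mn is +2.
Mn is in group 7, so Mn²⁺ is d⁵ (7 − 2 = 5).
Electron filling gives t₂g⁵ eg⁰.
CFSE(orbital) = 5×(-0.4Δ₀) + 0×(0.6Δ₀) = -2.0Δ₀; with Δ₀ = 361 kJ/mol that is -722 kJ/mol.
Relative to high-spin t₂g³ eg² (0 paired), the low-spin configuration has 2 additional pairs, contributing +2 × 333 = +666 kJ/mol.
Net CFSE = -722 + 666 = -56 kJ/mol.

-56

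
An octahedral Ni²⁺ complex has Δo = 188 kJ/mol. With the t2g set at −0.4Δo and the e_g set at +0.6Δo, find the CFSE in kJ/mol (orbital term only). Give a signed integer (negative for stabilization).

Ni²⁺: group 10, so d-count = 10 − 2 = 8.
Electron filling gives t2g^6 e_g^2.
The orbital stabilization is -1.2Δo = -1.2 × 188 = -226 kJ/mol.

-226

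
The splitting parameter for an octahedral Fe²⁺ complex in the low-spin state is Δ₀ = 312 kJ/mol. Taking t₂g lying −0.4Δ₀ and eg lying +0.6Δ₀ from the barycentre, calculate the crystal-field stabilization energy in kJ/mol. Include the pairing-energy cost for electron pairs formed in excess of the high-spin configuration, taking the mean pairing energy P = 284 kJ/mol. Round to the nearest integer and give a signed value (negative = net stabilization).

-181

Fe sits in group 8; removing 2 electrons leaves Fe²⁺ with 8 − 2 = 6 d electrons.
Electron filling gives t₂g⁶ eg⁰.
The orbital stabilization is -2.4Δ₀ = -2.4 × 312 = -749 kJ/mol.
High-spin d⁶ would be t₂g⁴ eg² with 1 pair; low-spin has 3, so 2 excess pairs cost +2P = +568 kJ/mol.
Combining: -749 + 568 = -181 kJ/mol.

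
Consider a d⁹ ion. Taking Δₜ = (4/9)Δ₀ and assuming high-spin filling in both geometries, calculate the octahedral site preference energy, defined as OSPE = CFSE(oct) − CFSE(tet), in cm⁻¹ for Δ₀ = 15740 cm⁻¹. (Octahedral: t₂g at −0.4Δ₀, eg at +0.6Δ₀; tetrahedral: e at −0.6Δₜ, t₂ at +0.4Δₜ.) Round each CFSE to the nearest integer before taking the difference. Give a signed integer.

-6646

Octahedral (high-spin): t2g^6 e_g^3, CFSE = 6(−0.4) + 3(+0.6) = -0.6Δ₀ = -0.6 × 15740 = -9444 cm⁻¹.
Tetrahedral e^4 t2^5 gives -0.4Δₜ = -0.4 × (4/9) × 15740 = -2798 cm⁻¹.
Subtracting, OSPE = -9444 − (-2798) = -6646 cm⁻¹.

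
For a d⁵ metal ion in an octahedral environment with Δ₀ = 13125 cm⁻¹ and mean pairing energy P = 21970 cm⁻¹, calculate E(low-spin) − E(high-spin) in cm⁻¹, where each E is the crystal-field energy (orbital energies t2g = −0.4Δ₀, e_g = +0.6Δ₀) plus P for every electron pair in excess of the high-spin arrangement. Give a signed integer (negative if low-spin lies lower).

High-spin d⁵ fills as t2g^3 e_g^2 with CFSE 3(−0.4) + 2(+0.6) = 0.0Δ₀ = 0 cm⁻¹.
For low-spin the configuration is t2g^5 e_g^0: orbital energy -2.0 × 13125 = -26250 cm⁻¹, and 2 additional pairs relative to high-spin add 43940 cm⁻¹, giving 17690 cm⁻¹.
The difference is 17690 − (0) = 17690 cm⁻¹, so high-spin lies lower.

17690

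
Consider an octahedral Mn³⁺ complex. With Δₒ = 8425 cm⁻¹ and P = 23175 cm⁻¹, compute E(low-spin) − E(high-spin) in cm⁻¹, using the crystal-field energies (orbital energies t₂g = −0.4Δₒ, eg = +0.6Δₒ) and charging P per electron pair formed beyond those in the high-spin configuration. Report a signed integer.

Group 7 minus oxidation state +3 gives a d⁴ configuration for Mn³⁺.
High-spin: t₂g³ eg¹, CFSE = -0.6Δₒ = -5055 cm⁻¹.
Low-spin: t₂g⁴ eg⁰, orbital CFSE = -1.6Δₒ = -13480 cm⁻¹; plus 1 excess pair × P = +23175 cm⁻¹; total 9695 cm⁻¹.
E(LS) − E(HS) = 9695 − (-5055) = 14750 cm⁻¹.

14750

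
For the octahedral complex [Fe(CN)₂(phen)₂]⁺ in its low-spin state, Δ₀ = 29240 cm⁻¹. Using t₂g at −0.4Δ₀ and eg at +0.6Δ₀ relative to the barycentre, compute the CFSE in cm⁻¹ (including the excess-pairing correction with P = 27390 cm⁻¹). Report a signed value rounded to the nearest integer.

Ligand charges: 2×(-1) from CN⁻ and 2×(+0) from phen sum to -2; with overall charge +1, Fe is +3.
Group 8 minus oxidation state +3 gives a d⁵ configuration for Fe³⁺.
Electron filling gives t₂g⁵ eg⁰.
Orbital CFSE = 5(-0.4) + 0(0.6) = -2.0Δ₀ = -2.0 × 29240 = -58480 cm⁻¹.
Relative to high-spin t₂g³ eg² (0 paired), the low-spin configuration has 2 additional pairs, contributing +2 × 27390 = +54780 cm⁻¹.
Combining: -58480 + 54780 = -3700 cm⁻¹.

-3700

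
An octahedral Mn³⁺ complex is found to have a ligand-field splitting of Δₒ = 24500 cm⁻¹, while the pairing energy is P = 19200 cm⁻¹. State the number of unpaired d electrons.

2

Mn is in group 7, so Mn³⁺ is d⁴ (7 − 3 = 4).
Here Δₒ > P (24500 > 19200), so the low-spin state is favoured.
That gives t2g^4 e_g^0.
Unpaired electrons: 2.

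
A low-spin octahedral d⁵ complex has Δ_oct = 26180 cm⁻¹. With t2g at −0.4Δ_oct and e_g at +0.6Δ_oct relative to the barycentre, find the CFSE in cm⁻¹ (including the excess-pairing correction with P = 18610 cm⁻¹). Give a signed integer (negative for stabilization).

Configuration: t2g^5 e_g^0.
CFSE(orbital) = 5×(-0.4Δ_oct) + 0×(0.6Δ_oct) = -2.0Δ_oct; with Δ_oct = 26180 cm⁻¹ that is -52360 cm⁻¹.
Pairing penalty: 2 pairs vs 0 in the high-spin reference → 2 extra × P = 37220 cm⁻¹.
Combining: -52360 + 37220 = -15140 cm⁻¹.

-15140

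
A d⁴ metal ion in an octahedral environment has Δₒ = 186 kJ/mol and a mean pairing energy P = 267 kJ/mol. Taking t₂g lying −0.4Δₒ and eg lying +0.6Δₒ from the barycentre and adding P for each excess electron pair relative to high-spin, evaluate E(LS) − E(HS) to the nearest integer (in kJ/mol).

High-spin d⁴ fills as t₂g³ eg¹ with CFSE 3(−0.4) + 1(+0.6) = -0.6Δₒ = -112 kJ/mol.
For low-spin the configuration is t₂g⁴ eg⁰: orbital energy -1.6 × 186 = -298 kJ/mol, and 1 additional pair relative to high-spin adds 267 kJ/mol, giving -31 kJ/mol.
E(LS) − E(HS) = -31 − (-112) = 81 kJ/mol.

81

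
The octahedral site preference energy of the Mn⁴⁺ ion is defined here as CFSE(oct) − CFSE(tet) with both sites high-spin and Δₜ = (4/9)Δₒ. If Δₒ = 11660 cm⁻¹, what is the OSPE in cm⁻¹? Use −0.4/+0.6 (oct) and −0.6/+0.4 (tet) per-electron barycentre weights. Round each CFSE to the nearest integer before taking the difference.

-9846

Mn sits in group 7; removing 4 electrons leaves Mn⁴⁺ with 7 − 4 = 3 d electrons.
Octahedral high-spin t2g^3 e_g^0: CFSE = -1.2 × 11660 = -13992 cm⁻¹.
In a tetrahedral site the filling is e^2 t2^1: CFSE(tet) = -0.8Δₜ = -0.8 × (4/9)(11660) = -4146 cm⁻¹.
OSPE = -13992 − (-4146) = -9846 cm⁻¹.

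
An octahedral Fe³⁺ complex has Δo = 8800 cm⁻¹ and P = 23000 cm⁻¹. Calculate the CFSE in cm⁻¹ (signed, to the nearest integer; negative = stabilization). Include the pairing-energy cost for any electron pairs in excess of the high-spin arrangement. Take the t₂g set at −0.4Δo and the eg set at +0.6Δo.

Fe³⁺: group 8, so d-count = 8 − 3 = 5.
Since Δo = 8800 cm⁻¹ < P = 23000 cm⁻¹, the complex adopts the high-spin configuration.
That gives t₂g³ eg².
Orbital CFSE = 0.0Δo = 0.0 × 8800 = 0 cm⁻¹.
High-spin has no excess pairs, so no pairing correction applies.

0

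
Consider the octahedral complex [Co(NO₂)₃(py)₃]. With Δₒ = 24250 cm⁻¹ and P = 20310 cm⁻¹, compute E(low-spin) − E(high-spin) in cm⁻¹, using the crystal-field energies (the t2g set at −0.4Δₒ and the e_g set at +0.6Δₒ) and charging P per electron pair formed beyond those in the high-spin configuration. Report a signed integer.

-7880

Ligand charges: 3×(-1) from NO₂⁻ and 3×(+0) from py sum to -3; with overall charge +0, Co is +3.
Group 9 minus oxidation state +3 gives a d⁶ configuration for Co³⁺.
High-spin: t2g^4 e_g^2, CFSE = -0.4Δₒ = -9700 cm⁻¹.
Low-spin t2g^6 e_g^0 gives -2.4Δₒ = -58200 cm⁻¹, but forming 2 extra pairs costs 2P = 40620 cm⁻¹, so E(LS) = -58200 + 40620 = -17580 cm⁻¹.
E(LS) − E(HS) = -17580 − (-9700) = -7880 cm⁻¹.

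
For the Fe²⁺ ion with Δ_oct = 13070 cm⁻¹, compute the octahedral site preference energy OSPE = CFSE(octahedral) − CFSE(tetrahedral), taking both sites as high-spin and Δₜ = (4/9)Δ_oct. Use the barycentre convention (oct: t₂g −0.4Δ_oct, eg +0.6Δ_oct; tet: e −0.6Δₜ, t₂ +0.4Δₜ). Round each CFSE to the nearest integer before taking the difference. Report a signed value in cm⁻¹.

Group 8 minus oxidation state +2 gives a d⁶ configuration for Fe²⁺.
Octahedral (high-spin): t₂g⁴ eg², CFSE = 4(−0.4) + 2(+0.6) = -0.4Δ_oct = -0.4 × 13070 = -5228 cm⁻¹.
Tetrahedral e³ t₂³ gives -0.6Δₜ = -0.6 × (4/9) × 13070 = -3485 cm⁻¹.
OSPE = -5228 − (-3485) = -1743 cm⁻¹.

-1743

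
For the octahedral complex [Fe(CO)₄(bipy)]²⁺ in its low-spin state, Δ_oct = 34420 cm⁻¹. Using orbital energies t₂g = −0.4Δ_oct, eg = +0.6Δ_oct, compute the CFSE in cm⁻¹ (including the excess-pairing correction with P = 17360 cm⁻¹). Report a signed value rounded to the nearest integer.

Ligand charges: 4×(+0) from CO and 1×(+0) from bipy sum to +0; with overall charge +2, Fe is +2.
Fe²⁺: group 8, so d-count = 8 − 2 = 6.
Configuration: t₂g⁶ eg⁰.
CFSE(orbital) = 6×(-0.4Δ_oct) + 0×(0.6Δ_oct) = -2.4Δ_oct; with Δ_oct = 34420 cm⁻¹ that is -82608 cm⁻¹.
High-spin d⁶ would be t₂g⁴ eg² with 1 pair; low-spin has 3, so 2 excess pairs cost +2P = +34720 cm⁻¹.
Net CFSE = -82608 + 34720 = -47888 cm⁻¹.

-47888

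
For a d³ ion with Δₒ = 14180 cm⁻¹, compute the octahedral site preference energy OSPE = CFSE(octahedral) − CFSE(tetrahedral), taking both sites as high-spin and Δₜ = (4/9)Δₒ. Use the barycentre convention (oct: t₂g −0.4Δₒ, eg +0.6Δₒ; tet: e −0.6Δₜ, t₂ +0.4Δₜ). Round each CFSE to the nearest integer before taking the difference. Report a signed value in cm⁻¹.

Octahedral (high-spin): t₂g³ eg⁰, CFSE = 3(−0.4) + 0(+0.6) = -1.2Δₒ = -1.2 × 14180 = -17016 cm⁻¹.
Tetrahedral e² t₂¹ gives -0.8Δₜ = -0.8 × (4/9) × 14180 = -5042 cm⁻¹.
OSPE = CFSE(oct) − CFSE(tet) = -17016 − (-5042) = -11974 cm⁻¹.

-11974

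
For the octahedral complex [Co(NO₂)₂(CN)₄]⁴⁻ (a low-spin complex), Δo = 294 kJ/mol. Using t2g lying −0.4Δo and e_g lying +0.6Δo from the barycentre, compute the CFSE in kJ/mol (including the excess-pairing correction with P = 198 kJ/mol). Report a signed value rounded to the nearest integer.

Ligand charges: 2×(-1) from NO₂⁻ and 4×(-1) from CN⁻ sum to -6; with overall charge -4, Co is +2.
Group 9 minus oxidation state +2 gives a d⁷ configuration for Co²⁺.
Electron filling gives t2g^6 e_g^1.
CFSE(orbital) = 6×(-0.4Δo) + 1×(0.6Δo) = -1.8Δo; with Δo = 294 kJ/mol that is -529 kJ/mol.
Relative to high-spin t2g^5 e_g^2 (2 paired), the low-spin configuration has 1 additional pair, contributing +1 × 198 = +198 kJ/mol.
Combining: -529 + 198 = -331 kJ/mol.

-331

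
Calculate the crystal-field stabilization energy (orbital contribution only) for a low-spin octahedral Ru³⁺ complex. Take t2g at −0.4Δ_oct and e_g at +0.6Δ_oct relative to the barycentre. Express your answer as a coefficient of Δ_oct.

-2.0 Δ_oct

Group 8 minus oxidation state +3 gives a d⁵ configuration for Ru³⁺.
Configuration: t2g^5 e_g^0.
CFSE = 5(-0.4Δ_oct) + 0(0.6Δ_oct) = -2.0Δ_oct + 0.0Δ_oct = -2.0Δ_oct.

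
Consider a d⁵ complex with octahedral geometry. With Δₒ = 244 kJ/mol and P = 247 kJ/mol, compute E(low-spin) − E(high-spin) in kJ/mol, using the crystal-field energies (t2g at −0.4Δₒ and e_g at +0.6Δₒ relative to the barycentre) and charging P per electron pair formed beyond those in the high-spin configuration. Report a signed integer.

6

In the high-spin limit (t2g^3 e_g^2) the orbital term is 0.0Δₒ = 0 kJ/mol, with no excess pairing.
Low-spin t2g^5 e_g^0 gives -2.0Δₒ = -488 kJ/mol, but forming 2 extra pairs costs 2P = 494 kJ/mol, so E(LS) = -488 + 494 = 6 kJ/mol.
Thus E(LS) − E(HS) = 6 kJ/mol.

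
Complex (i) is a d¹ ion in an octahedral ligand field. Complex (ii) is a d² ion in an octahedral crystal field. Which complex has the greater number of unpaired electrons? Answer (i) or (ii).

(ii)

(i): t₂g¹ eg⁰ → 1 unpaired.
(ii): t2g^2 e_g^0 → 2 unpaired.
So (ii) has more unpaired electrons.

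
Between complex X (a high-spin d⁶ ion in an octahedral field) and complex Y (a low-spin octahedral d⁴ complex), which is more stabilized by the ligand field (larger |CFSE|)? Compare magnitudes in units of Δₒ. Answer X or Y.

Y

X: t₂g⁴ eg², CFSE = -0.4Δₒ.
Y: t2g^4 e_g^0, CFSE = -1.6Δₒ.
So Y has the larger |CFSE|.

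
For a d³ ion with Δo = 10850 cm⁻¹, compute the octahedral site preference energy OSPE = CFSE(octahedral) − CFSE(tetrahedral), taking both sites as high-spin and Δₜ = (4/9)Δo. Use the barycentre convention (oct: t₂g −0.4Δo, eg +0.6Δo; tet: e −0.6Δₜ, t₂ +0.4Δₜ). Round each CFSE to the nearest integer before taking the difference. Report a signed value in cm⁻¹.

Octahedral high-spin t2g^3 e_g^0: CFSE = -1.2 × 10850 = -13020 cm⁻¹.
Tetrahedral: e^2 t2^1, CFSE = 2(−0.6) + 1(+0.4) = -0.8Δₜ = -0.8 × (4/9) × 10850 = -3858 cm⁻¹.
OSPE = -13020 − (-3858) = -9162 cm⁻¹.

-9162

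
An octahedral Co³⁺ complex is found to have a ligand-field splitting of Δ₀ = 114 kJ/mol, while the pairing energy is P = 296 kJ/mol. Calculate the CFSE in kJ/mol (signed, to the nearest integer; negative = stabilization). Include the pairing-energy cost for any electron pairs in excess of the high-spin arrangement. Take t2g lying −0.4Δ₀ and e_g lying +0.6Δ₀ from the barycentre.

Co³⁺: group 9, so d-count = 9 − 3 = 6.
Δ₀ < P, so pairing is avoided: the ground state is high-spin.
Filling d⁶ accordingly: t2g^4 e_g^2.
Orbital CFSE = -0.4Δ₀ = -0.4 × 114 = -46 kJ/mol.
High-spin has no excess pairs, so no pairing correction applies.

-46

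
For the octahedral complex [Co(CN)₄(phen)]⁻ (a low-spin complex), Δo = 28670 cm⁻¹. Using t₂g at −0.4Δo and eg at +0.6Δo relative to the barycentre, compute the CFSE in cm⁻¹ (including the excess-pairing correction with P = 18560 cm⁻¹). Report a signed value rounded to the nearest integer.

Ligand charges: 4×(-1) from CN⁻ and 1×(+0) from phen sum to -4; with overall charge -1, Co is +3.
Co sits in group 9; removing 3 electrons leaves Co³⁺ with 9 − 3 = 6 d electrons.
Electron filling gives t₂g⁶ eg⁰.
The orbital stabilization is -2.4Δo = -2.4 × 28670 = -68808 cm⁻¹.
High-spin d⁶ would be t₂g⁴ eg² with 1 pair; low-spin has 3, so 2 excess pairs cost +2P = +37120 cm⁻¹.
Combining: -68808 + 37120 = -31688 cm⁻¹.

-31688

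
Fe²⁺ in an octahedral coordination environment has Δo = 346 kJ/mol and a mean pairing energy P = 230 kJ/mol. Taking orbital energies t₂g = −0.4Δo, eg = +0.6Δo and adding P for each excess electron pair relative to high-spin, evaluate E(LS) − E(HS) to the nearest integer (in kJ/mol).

Fe sits in group 8; removing 2 electrons leaves Fe²⁺ with 8 − 2 = 6 d electrons.
High-spin d⁶ fills as t₂g⁴ eg² with CFSE 4(−0.4) + 2(+0.6) = -0.4Δo = -138 kJ/mol.
For low-spin the configuration is t₂g⁶ eg⁰: orbital energy -2.4 × 346 = -830 kJ/mol, and 2 additional pairs relative to high-spin add 460 kJ/mol, giving -370 kJ/mol.
The difference is -370 − (-138) = -232 kJ/mol, so low-spin lies lower.

-232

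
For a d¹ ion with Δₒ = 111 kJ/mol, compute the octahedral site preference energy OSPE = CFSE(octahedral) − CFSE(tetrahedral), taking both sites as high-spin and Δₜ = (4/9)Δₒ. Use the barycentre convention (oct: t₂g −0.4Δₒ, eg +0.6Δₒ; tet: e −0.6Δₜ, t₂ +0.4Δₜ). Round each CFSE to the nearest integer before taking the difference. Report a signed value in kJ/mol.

Octahedral high-spin t2g^1 e_g^0: CFSE = -0.4 × 111 = -44 kJ/mol.
In a tetrahedral site the filling is e^1 t2^0: CFSE(tet) = -0.6Δₜ = -0.6 × (4/9)(111) = -30 kJ/mol.
OSPE = -44 − (-30) = -14 kJ/mol.

-14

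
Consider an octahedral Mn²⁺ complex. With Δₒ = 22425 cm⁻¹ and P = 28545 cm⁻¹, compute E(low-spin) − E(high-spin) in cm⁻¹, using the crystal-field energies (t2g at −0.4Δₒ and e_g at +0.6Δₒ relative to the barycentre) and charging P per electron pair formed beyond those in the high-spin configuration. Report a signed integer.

12240

Group 7 minus oxidation state +2 gives a d⁵ configuration for Mn²⁺.
High-spin d⁵ fills as t2g^3 e_g^2 with CFSE 3(−0.4) + 2(+0.6) = 0.0Δₒ = 0 cm⁻¹.
For low-spin the configuration is t2g^5 e_g^0: orbital energy -2.0 × 22425 = -44850 cm⁻¹, and 2 additional pairs relative to high-spin add 57090 cm⁻¹, giving 12240 cm⁻¹.
Thus E(LS) − E(HS) = 12240 cm⁻¹.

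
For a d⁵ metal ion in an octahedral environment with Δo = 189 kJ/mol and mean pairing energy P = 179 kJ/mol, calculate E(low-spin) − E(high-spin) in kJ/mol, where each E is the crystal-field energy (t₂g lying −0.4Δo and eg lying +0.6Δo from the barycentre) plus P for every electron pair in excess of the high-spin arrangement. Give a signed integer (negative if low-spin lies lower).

High-spin: t₂g³ eg², CFSE = 0.0Δo = 0 kJ/mol.
Low-spin: t₂g⁵ eg⁰, orbital CFSE = -2.0Δo = -378 kJ/mol; plus 2 excess pairs × P = +358 kJ/mol; total -20 kJ/mol.
E(LS) − E(HS) = -20 − (0) = -20 kJ/mol.

-20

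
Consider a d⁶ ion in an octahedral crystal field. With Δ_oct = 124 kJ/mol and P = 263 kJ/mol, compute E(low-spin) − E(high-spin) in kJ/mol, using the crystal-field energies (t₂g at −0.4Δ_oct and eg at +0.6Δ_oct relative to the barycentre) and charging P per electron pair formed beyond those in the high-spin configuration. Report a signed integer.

278

High-spin d⁶ fills as t₂g⁴ eg² with CFSE 4(−0.4) + 2(+0.6) = -0.4Δ_oct = -50 kJ/mol.
Low-spin t₂g⁶ eg⁰ gives -2.4Δ_oct = -298 kJ/mol, but forming 2 extra pairs costs 2P = 526 kJ/mol, so E(LS) = -298 + 526 = 228 kJ/mol.
E(LS) − E(HS) = 228 − (-50) = 278 kJ/mol.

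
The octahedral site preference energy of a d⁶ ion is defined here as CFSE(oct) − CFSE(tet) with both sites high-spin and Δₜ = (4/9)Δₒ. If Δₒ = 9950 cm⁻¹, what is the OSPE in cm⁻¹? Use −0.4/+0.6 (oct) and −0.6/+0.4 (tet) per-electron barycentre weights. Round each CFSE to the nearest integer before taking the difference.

-1327

Octahedral (high-spin): t₂g⁴ eg², CFSE = 4(−0.4) + 2(+0.6) = -0.4Δₒ = -0.4 × 9950 = -3980 cm⁻¹.
Tetrahedral: e³ t₂³, CFSE = 3(−0.6) + 3(+0.4) = -0.6Δₜ = -0.6 × (4/9) × 9950 = -2653 cm⁻¹.
OSPE = -3980 − (-2653) = -1327 cm⁻¹.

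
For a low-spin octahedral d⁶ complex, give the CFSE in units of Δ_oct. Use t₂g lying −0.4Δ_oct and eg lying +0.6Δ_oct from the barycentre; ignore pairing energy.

-2.4 Δ_oct

Configuration: t₂g⁶ eg⁰.
CFSE = 6(-0.4Δ_oct) + 0(0.6Δ_oct) = -2.4Δ_oct + 0.0Δ_oct = -2.4Δ_oct.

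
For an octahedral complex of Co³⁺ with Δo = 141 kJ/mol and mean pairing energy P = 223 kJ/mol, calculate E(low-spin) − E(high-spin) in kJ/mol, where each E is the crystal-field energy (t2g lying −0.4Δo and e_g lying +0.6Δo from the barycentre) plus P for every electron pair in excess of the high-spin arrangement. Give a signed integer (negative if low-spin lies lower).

Co is in group 9, so Co³⁺ is d⁶ (9 − 3 = 6).
High-spin d⁶ fills as t2g^4 e_g^2 with CFSE 4(−0.4) + 2(+0.6) = -0.4Δo = -56 kJ/mol.
For low-spin the configuration is t2g^6 e_g^0: orbital energy -2.4 × 141 = -338 kJ/mol, and 2 additional pairs relative to high-spin add 446 kJ/mol, giving 108 kJ/mol.
E(LS) − E(HS) = 108 − (-56) = 164 kJ/mol.

164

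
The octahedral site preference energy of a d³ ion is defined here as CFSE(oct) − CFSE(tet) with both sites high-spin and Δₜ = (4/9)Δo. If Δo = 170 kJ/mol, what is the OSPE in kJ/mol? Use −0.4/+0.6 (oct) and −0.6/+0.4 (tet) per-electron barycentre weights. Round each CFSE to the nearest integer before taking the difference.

In an octahedral site d³ (HS) is t2g^3 e_g^0, giving CFSE(oct) = -1.2Δo = -204 kJ/mol.
In a tetrahedral site the filling is e^2 t2^1: CFSE(tet) = -0.8Δₜ = -0.8 × (4/9)(170) = -60 kJ/mol.
OSPE = CFSE(oct) − CFSE(tet) = -204 − (-60) = -144 kJ/mol.

-144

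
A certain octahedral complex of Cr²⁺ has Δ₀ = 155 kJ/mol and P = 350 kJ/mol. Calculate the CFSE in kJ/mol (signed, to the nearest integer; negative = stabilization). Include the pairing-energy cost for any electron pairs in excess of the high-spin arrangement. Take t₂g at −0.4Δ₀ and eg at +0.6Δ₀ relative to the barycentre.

-93

Group 6 minus oxidation state +2 gives a d⁴ configuration for Cr²⁺.
Δ₀ < P, so pairing is avoided: the ground state is high-spin.
That gives t₂g³ eg¹.
Orbital CFSE = -0.6Δ₀ = -0.6 × 155 = -93 kJ/mol.
High-spin has no excess pairs, so no pairing correction applies.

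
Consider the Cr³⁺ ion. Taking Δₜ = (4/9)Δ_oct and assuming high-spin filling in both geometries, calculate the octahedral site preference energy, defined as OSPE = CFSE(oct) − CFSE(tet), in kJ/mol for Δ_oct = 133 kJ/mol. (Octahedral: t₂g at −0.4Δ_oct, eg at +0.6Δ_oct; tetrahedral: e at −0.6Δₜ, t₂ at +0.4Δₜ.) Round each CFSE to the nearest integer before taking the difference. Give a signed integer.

Cr sits in group 6; removing 3 electrons leaves Cr³⁺ with 6 − 3 = 3 d electrons.
Octahedral high-spin t₂g³ eg⁰: CFSE = -1.2 × 133 = -160 kJ/mol.
Tetrahedral e² t₂¹ gives -0.8Δₜ = -0.8 × (4/9) × 133 = -47 kJ/mol.
Subtracting, OSPE = -160 − (-47) = -113 kJ/mol.

-113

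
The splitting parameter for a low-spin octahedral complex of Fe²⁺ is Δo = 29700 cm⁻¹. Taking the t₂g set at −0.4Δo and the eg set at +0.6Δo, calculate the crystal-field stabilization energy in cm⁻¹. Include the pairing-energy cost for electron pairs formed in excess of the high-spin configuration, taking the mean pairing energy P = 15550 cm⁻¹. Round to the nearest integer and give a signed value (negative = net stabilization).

Group 8 minus oxidation state +2 gives a d⁶ configuration for Fe²⁺.
The d⁶ electrons fill as t₂g⁶ eg⁰.
CFSE(orbital) = 6×(-0.4Δo) + 0×(0.6Δo) = -2.4Δo; with Δo = 29700 cm⁻¹ that is -71280 cm⁻¹.
Relative to high-spin t₂g⁴ eg² (1 paired), the low-spin configuration has 2 additional pairs, contributing +2 × 15550 = +31100 cm⁻¹.
Overall CFSE = -71280 + 31100 = -40180 cm⁻¹.

-40180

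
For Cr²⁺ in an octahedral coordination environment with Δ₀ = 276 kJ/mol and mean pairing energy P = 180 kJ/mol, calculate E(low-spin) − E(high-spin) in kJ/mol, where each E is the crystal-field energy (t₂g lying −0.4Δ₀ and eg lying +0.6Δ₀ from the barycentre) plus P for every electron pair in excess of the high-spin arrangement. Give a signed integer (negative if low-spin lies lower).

Cr²⁺: group 6, so d-count = 6 − 2 = 4.
In the high-spin limit (t₂g³ eg¹) the orbital term is -0.6Δ₀ = -166 kJ/mol, with no excess pairing.
Low-spin: t₂g⁴ eg⁰, orbital CFSE = -1.6Δ₀ = -442 kJ/mol; plus 1 excess pair × P = +180 kJ/mol; total -262 kJ/mol.
Thus E(LS) − E(HS) = -96 kJ/mol.

-96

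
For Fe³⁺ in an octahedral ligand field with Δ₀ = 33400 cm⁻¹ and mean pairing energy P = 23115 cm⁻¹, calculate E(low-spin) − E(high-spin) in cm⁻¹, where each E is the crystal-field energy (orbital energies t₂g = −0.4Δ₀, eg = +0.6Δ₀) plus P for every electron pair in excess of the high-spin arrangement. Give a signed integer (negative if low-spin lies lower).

Fe³⁺: group 8, so d-count = 8 − 3 = 5.
High-spin d⁵ fills as t₂g³ eg² with CFSE 3(−0.4) + 2(+0.6) = 0.0Δ₀ = 0 cm⁻¹.
For low-spin the configuration is t₂g⁵ eg⁰: orbital energy -2.0 × 33400 = -66800 cm⁻¹, and 2 additional pairs relative to high-spin add 46230 cm⁻¹, giving -20570 cm⁻¹.
The difference is -20570 − (0) = -20570 cm⁻¹, so low-spin lies lower.

-20570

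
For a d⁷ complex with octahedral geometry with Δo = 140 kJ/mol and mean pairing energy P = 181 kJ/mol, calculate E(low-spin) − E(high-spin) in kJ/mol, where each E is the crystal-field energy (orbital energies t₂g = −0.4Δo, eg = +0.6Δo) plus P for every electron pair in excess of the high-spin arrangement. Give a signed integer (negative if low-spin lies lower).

41

High-spin d⁷ fills as t₂g⁵ eg² with CFSE 5(−0.4) + 2(+0.6) = -0.8Δo = -112 kJ/mol.
For low-spin the configuration is t₂g⁶ eg¹: orbital energy -1.8 × 140 = -252 kJ/mol, and 1 additional pair relative to high-spin adds 181 kJ/mol, giving -71 kJ/mol.
The difference is -71 − (-112) = 41 kJ/mol, so high-spin lies lower.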